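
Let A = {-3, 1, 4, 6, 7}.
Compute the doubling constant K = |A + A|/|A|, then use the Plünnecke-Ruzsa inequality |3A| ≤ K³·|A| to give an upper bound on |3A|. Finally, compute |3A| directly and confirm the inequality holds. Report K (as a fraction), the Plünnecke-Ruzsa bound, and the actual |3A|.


|A| = 5.
Step 1: Compute A + A by enumerating all 25 pairs.
A + A = {-6, -2, 1, 2, 3, 4, 5, 7, 8, 10, 11, 12, 13, 14}, so |A + A| = 14.
Step 2: Doubling constant K = |A + A|/|A| = 14/5 = 14/5 ≈ 2.8000.
Step 3: Plünnecke-Ruzsa gives |3A| ≤ K³·|A| = (2.8000)³ · 5 ≈ 109.7600.
Step 4: Compute 3A = A + A + A directly by enumerating all triples (a,b,c) ∈ A³; |3A| = 26.
Step 5: Check 26 ≤ 109.7600? Yes ✓.

K = 14/5, Plünnecke-Ruzsa bound K³|A| ≈ 109.7600, |3A| = 26, inequality holds.


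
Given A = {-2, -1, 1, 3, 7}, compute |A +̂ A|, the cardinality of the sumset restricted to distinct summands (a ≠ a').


Restricted sumset: A +̂ A = {a + a' : a ∈ A, a' ∈ A, a ≠ a'}.
Equivalently, take A + A and drop any sum 2a that is achievable ONLY as a + a for a ∈ A (i.e. sums representable only with equal summands).
Enumerate pairs (a, a') with a < a' (symmetric, so each unordered pair gives one sum; this covers all a ≠ a'):
  -2 + -1 = -3
  -2 + 1 = -1
  -2 + 3 = 1
  -2 + 7 = 5
  -1 + 1 = 0
  -1 + 3 = 2
  -1 + 7 = 6
  1 + 3 = 4
  1 + 7 = 8
  3 + 7 = 10
Collected distinct sums: {-3, -1, 0, 1, 2, 4, 5, 6, 8, 10}
|A +̂ A| = 10
(Reference bound: |A +̂ A| ≥ 2|A| - 3 for |A| ≥ 2, with |A| = 5 giving ≥ 7.)

|A +̂ A| = 10


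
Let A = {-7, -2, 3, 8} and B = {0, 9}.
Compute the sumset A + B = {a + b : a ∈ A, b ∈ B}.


A + B = {a + b : a ∈ A, b ∈ B}.
Enumerate all |A|·|B| = 4·2 = 8 pairs (a, b) and collect distinct sums.
a = -7: -7+0=-7, -7+9=2
a = -2: -2+0=-2, -2+9=7
a = 3: 3+0=3, 3+9=12
a = 8: 8+0=8, 8+9=17
Collecting distinct sums: A + B = {-7, -2, 2, 3, 7, 8, 12, 17}
|A + B| = 8

A + B = {-7, -2, 2, 3, 7, 8, 12, 17}


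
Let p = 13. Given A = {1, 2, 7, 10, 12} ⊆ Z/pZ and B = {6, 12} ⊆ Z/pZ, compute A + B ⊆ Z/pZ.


Work in Z/13Z: reduce every sum a + b modulo 13.
Enumerate all 10 pairs:
a = 1: 1+6=7, 1+12=0
a = 2: 2+6=8, 2+12=1
a = 7: 7+6=0, 7+12=6
a = 10: 10+6=3, 10+12=9
a = 12: 12+6=5, 12+12=11
Distinct residues collected: {0, 1, 3, 5, 6, 7, 8, 9, 11}
|A + B| = 9 (out of 13 total residues).

A + B = {0, 1, 3, 5, 6, 7, 8, 9, 11}


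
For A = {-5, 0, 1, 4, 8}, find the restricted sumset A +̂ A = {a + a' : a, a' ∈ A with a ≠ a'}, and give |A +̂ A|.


Restricted sumset: A +̂ A = {a + a' : a ∈ A, a' ∈ A, a ≠ a'}.
Equivalently, take A + A and drop any sum 2a that is achievable ONLY as a + a for a ∈ A (i.e. sums representable only with equal summands).
Enumerate pairs (a, a') with a < a' (symmetric, so each unordered pair gives one sum; this covers all a ≠ a'):
  -5 + 0 = -5
  -5 + 1 = -4
  -5 + 4 = -1
  -5 + 8 = 3
  0 + 1 = 1
  0 + 4 = 4
  0 + 8 = 8
  1 + 4 = 5
  1 + 8 = 9
  4 + 8 = 12
Collected distinct sums: {-5, -4, -1, 1, 3, 4, 5, 8, 9, 12}
|A +̂ A| = 10
(Reference bound: |A +̂ A| ≥ 2|A| - 3 for |A| ≥ 2, with |A| = 5 giving ≥ 7.)

|A +̂ A| = 10


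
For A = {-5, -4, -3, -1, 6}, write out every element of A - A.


A - A = {a - a' : a, a' ∈ A}.
Compute a - a' for each ordered pair (a, a'):
a = -5: -5--5=0, -5--4=-1, -5--3=-2, -5--1=-4, -5-6=-11
a = -4: -4--5=1, -4--4=0, -4--3=-1, -4--1=-3, -4-6=-10
a = -3: -3--5=2, -3--4=1, -3--3=0, -3--1=-2, -3-6=-9
a = -1: -1--5=4, -1--4=3, -1--3=2, -1--1=0, -1-6=-7
a = 6: 6--5=11, 6--4=10, 6--3=9, 6--1=7, 6-6=0
Collecting distinct values (and noting 0 appears from a-a):
A - A = {-11, -10, -9, -7, -4, -3, -2, -1, 0, 1, 2, 3, 4, 7, 9, 10, 11}
|A - A| = 17

A - A = {-11, -10, -9, -7, -4, -3, -2, -1, 0, 1, 2, 3, 4, 7, 9, 10, 11}


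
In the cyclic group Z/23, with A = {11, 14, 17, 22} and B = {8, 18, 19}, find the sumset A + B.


Work in Z/23Z: reduce every sum a + b modulo 23.
Enumerate all 12 pairs:
a = 11: 11+8=19, 11+18=6, 11+19=7
a = 14: 14+8=22, 14+18=9, 14+19=10
a = 17: 17+8=2, 17+18=12, 17+19=13
a = 22: 22+8=7, 22+18=17, 22+19=18
Distinct residues collected: {2, 6, 7, 9, 10, 12, 13, 17, 18, 19, 22}
|A + B| = 11 (out of 23 total residues).

A + B = {2, 6, 7, 9, 10, 12, 13, 17, 18, 19, 22}


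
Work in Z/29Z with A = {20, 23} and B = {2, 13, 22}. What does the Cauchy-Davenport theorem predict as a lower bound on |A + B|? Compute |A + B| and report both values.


Cauchy-Davenport: |A + B| ≥ min(p, |A| + |B| - 1) for A, B nonempty in Z/pZ.
|A| = 2, |B| = 3, p = 29.
CD lower bound = min(29, 2 + 3 - 1) = min(29, 4) = 4.
Compute A + B mod 29 directly:
a = 20: 20+2=22, 20+13=4, 20+22=13
a = 23: 23+2=25, 23+13=7, 23+22=16
A + B = {4, 7, 13, 16, 22, 25}, so |A + B| = 6.
Verify: 6 ≥ 4? Yes ✓.

CD lower bound = 4, actual |A + B| = 6.


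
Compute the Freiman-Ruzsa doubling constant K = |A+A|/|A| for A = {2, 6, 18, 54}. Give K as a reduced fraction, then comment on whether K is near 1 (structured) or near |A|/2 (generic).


|A| = 4.
Compute A + A by enumerating all 16 pairs.
A + A = {4, 8, 12, 20, 24, 36, 56, 60, 72, 108}, so |A + A| = 10.
K = |A + A| / |A| = 10/4 = 5/2 ≈ 2.5000.
Reference: AP of size 4 gives K = 7/4 ≈ 1.7500; a fully generic set of size 4 gives K ≈ 2.5000.

|A| = 4, |A + A| = 10, K = 10/4 = 5/2.


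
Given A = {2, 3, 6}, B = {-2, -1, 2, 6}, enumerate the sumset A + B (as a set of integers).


A + B = {a + b : a ∈ A, b ∈ B}.
Enumerate all |A|·|B| = 3·4 = 12 pairs (a, b) and collect distinct sums.
a = 2: 2+-2=0, 2+-1=1, 2+2=4, 2+6=8
a = 3: 3+-2=1, 3+-1=2, 3+2=5, 3+6=9
a = 6: 6+-2=4, 6+-1=5, 6+2=8, 6+6=12
Collecting distinct sums: A + B = {0, 1, 2, 4, 5, 8, 9, 12}
|A + B| = 8

A + B = {0, 1, 2, 4, 5, 8, 9, 12}


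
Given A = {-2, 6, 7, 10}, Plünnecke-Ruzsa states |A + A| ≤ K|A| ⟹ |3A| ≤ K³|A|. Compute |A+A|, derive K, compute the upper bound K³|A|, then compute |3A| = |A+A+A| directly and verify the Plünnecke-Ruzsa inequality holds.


|A| = 4.
Step 1: Compute A + A by enumerating all 16 pairs.
A + A = {-4, 4, 5, 8, 12, 13, 14, 16, 17, 20}, so |A + A| = 10.
Step 2: Doubling constant K = |A + A|/|A| = 10/4 = 10/4 ≈ 2.5000.
Step 3: Plünnecke-Ruzsa gives |3A| ≤ K³·|A| = (2.5000)³ · 4 ≈ 62.5000.
Step 4: Compute 3A = A + A + A directly by enumerating all triples (a,b,c) ∈ A³; |3A| = 19.
Step 5: Check 19 ≤ 62.5000? Yes ✓.

K = 10/4, Plünnecke-Ruzsa bound K³|A| ≈ 62.5000, |3A| = 19, inequality holds.


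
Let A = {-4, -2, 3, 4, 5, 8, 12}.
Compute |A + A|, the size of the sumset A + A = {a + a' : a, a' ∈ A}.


A + A = {a + a' : a, a' ∈ A}; |A| = 7.
General bounds: 2|A| - 1 ≤ |A + A| ≤ |A|(|A|+1)/2, i.e. 13 ≤ |A + A| ≤ 28.
Lower bound 2|A|-1 is attained iff A is an arithmetic progression.
Enumerate sums a + a' for a ≤ a' (symmetric, so this suffices):
a = -4: -4+-4=-8, -4+-2=-6, -4+3=-1, -4+4=0, -4+5=1, -4+8=4, -4+12=8
a = -2: -2+-2=-4, -2+3=1, -2+4=2, -2+5=3, -2+8=6, -2+12=10
a = 3: 3+3=6, 3+4=7, 3+5=8, 3+8=11, 3+12=15
a = 4: 4+4=8, 4+5=9, 4+8=12, 4+12=16
a = 5: 5+5=10, 5+8=13, 5+12=17
a = 8: 8+8=16, 8+12=20
a = 12: 12+12=24
Distinct sums: {-8, -6, -4, -1, 0, 1, 2, 3, 4, 6, 7, 8, 9, 10, 11, 12, 13, 15, 16, 17, 20, 24}
|A + A| = 22

|A + A| = 22


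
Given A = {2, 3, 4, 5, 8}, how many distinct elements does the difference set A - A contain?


A - A = {a - a' : a, a' ∈ A}; |A| = 5.
Bounds: 2|A|-1 ≤ |A - A| ≤ |A|² - |A| + 1, i.e. 9 ≤ |A - A| ≤ 21.
Note: 0 ∈ A - A always (from a - a). The set is symmetric: if d ∈ A - A then -d ∈ A - A.
Enumerate nonzero differences d = a - a' with a > a' (then include -d):
Positive differences: {1, 2, 3, 4, 5, 6}
Full difference set: {0} ∪ (positive diffs) ∪ (negative diffs).
|A - A| = 1 + 2·6 = 13 (matches direct enumeration: 13).

|A - A| = 13


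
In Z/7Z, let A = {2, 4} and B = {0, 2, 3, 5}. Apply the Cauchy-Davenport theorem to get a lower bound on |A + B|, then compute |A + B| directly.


Cauchy-Davenport: |A + B| ≥ min(p, |A| + |B| - 1) for A, B nonempty in Z/pZ.
|A| = 2, |B| = 4, p = 7.
CD lower bound = min(7, 2 + 4 - 1) = min(7, 5) = 5.
Compute A + B mod 7 directly:
a = 2: 2+0=2, 2+2=4, 2+3=5, 2+5=0
a = 4: 4+0=4, 4+2=6, 4+3=0, 4+5=2
A + B = {0, 2, 4, 5, 6}, so |A + B| = 5.
Verify: 5 ≥ 5? Yes ✓.

CD lower bound = 5, actual |A + B| = 5.


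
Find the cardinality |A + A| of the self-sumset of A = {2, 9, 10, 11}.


A + A = {a + a' : a, a' ∈ A}; |A| = 4.
General bounds: 2|A| - 1 ≤ |A + A| ≤ |A|(|A|+1)/2, i.e. 7 ≤ |A + A| ≤ 10.
Lower bound 2|A|-1 is attained iff A is an arithmetic progression.
Enumerate sums a + a' for a ≤ a' (symmetric, so this suffices):
a = 2: 2+2=4, 2+9=11, 2+10=12, 2+11=13
a = 9: 9+9=18, 9+10=19, 9+11=20
a = 10: 10+10=20, 10+11=21
a = 11: 11+11=22
Distinct sums: {4, 11, 12, 13, 18, 19, 20, 21, 22}
|A + A| = 9

|A + A| = 9


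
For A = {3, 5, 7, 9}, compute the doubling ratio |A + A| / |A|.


|A| = 4.
Compute A + A by enumerating all 16 pairs.
A + A = {6, 8, 10, 12, 14, 16, 18}, so |A + A| = 7.
K = |A + A| / |A| = 7/4 (already in lowest terms) ≈ 1.7500.
Reference: AP of size 4 gives K = 7/4 ≈ 1.7500; a fully generic set of size 4 gives K ≈ 2.5000.

|A| = 4, |A + A| = 7, K = 7/4.


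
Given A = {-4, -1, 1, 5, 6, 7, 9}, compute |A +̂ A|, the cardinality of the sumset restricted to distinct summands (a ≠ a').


Restricted sumset: A +̂ A = {a + a' : a ∈ A, a' ∈ A, a ≠ a'}.
Equivalently, take A + A and drop any sum 2a that is achievable ONLY as a + a for a ∈ A (i.e. sums representable only with equal summands).
Enumerate pairs (a, a') with a < a' (symmetric, so each unordered pair gives one sum; this covers all a ≠ a'):
  -4 + -1 = -5
  -4 + 1 = -3
  -4 + 5 = 1
  -4 + 6 = 2
  -4 + 7 = 3
  -4 + 9 = 5
  -1 + 1 = 0
  -1 + 5 = 4
  -1 + 6 = 5
  -1 + 7 = 6
  -1 + 9 = 8
  1 + 5 = 6
  1 + 6 = 7
  1 + 7 = 8
  1 + 9 = 10
  5 + 6 = 11
  5 + 7 = 12
  5 + 9 = 14
  6 + 7 = 13
  6 + 9 = 15
  7 + 9 = 16
Collected distinct sums: {-5, -3, 0, 1, 2, 3, 4, 5, 6, 7, 8, 10, 11, 12, 13, 14, 15, 16}
|A +̂ A| = 18
(Reference bound: |A +̂ A| ≥ 2|A| - 3 for |A| ≥ 2, with |A| = 7 giving ≥ 11.)

|A +̂ A| = 18


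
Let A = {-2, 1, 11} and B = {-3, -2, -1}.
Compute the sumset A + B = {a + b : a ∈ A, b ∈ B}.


A + B = {a + b : a ∈ A, b ∈ B}.
Enumerate all |A|·|B| = 3·3 = 9 pairs (a, b) and collect distinct sums.
a = -2: -2+-3=-5, -2+-2=-4, -2+-1=-3
a = 1: 1+-3=-2, 1+-2=-1, 1+-1=0
a = 11: 11+-3=8, 11+-2=9, 11+-1=10
Collecting distinct sums: A + B = {-5, -4, -3, -2, -1, 0, 8, 9, 10}
|A + B| = 9

A + B = {-5, -4, -3, -2, -1, 0, 8, 9, 10}


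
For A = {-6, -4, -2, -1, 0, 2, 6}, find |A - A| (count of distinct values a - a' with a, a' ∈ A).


A - A = {a - a' : a, a' ∈ A}; |A| = 7.
Bounds: 2|A|-1 ≤ |A - A| ≤ |A|² - |A| + 1, i.e. 13 ≤ |A - A| ≤ 43.
Note: 0 ∈ A - A always (from a - a). The set is symmetric: if d ∈ A - A then -d ∈ A - A.
Enumerate nonzero differences d = a - a' with a > a' (then include -d):
Positive differences: {1, 2, 3, 4, 5, 6, 7, 8, 10, 12}
Full difference set: {0} ∪ (positive diffs) ∪ (negative diffs).
|A - A| = 1 + 2·10 = 21 (matches direct enumeration: 21).

|A - A| = 21


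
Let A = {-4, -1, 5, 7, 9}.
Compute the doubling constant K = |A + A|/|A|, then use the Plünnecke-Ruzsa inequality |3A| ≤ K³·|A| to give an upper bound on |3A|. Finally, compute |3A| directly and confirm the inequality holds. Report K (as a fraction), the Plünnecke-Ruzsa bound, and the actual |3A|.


|A| = 5.
Step 1: Compute A + A by enumerating all 25 pairs.
A + A = {-8, -5, -2, 1, 3, 4, 5, 6, 8, 10, 12, 14, 16, 18}, so |A + A| = 14.
Step 2: Doubling constant K = |A + A|/|A| = 14/5 = 14/5 ≈ 2.8000.
Step 3: Plünnecke-Ruzsa gives |3A| ≤ K³·|A| = (2.8000)³ · 5 ≈ 109.7600.
Step 4: Compute 3A = A + A + A directly by enumerating all triples (a,b,c) ∈ A³; |3A| = 27.
Step 5: Check 27 ≤ 109.7600? Yes ✓.

K = 14/5, Plünnecke-Ruzsa bound K³|A| ≈ 109.7600, |3A| = 27, inequality holds.


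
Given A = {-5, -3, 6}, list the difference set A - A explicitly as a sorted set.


A - A = {a - a' : a, a' ∈ A}.
Compute a - a' for each ordered pair (a, a'):
a = -5: -5--5=0, -5--3=-2, -5-6=-11
a = -3: -3--5=2, -3--3=0, -3-6=-9
a = 6: 6--5=11, 6--3=9, 6-6=0
Collecting distinct values (and noting 0 appears from a-a):
A - A = {-11, -9, -2, 0, 2, 9, 11}
|A - A| = 7

A - A = {-11, -9, -2, 0, 2, 9, 11}


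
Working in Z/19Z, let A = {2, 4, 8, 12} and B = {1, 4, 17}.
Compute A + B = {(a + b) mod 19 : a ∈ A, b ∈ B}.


Work in Z/19Z: reduce every sum a + b modulo 19.
Enumerate all 12 pairs:
a = 2: 2+1=3, 2+4=6, 2+17=0
a = 4: 4+1=5, 4+4=8, 4+17=2
a = 8: 8+1=9, 8+4=12, 8+17=6
a = 12: 12+1=13, 12+4=16, 12+17=10
Distinct residues collected: {0, 2, 3, 5, 6, 8, 9, 10, 12, 13, 16}
|A + B| = 11 (out of 19 total residues).

A + B = {0, 2, 3, 5, 6, 8, 9, 10, 12, 13, 16}


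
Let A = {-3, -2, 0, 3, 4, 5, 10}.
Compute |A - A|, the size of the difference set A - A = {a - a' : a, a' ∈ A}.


A - A = {a - a' : a, a' ∈ A}; |A| = 7.
Bounds: 2|A|-1 ≤ |A - A| ≤ |A|² - |A| + 1, i.e. 13 ≤ |A - A| ≤ 43.
Note: 0 ∈ A - A always (from a - a). The set is symmetric: if d ∈ A - A then -d ∈ A - A.
Enumerate nonzero differences d = a - a' with a > a' (then include -d):
Positive differences: {1, 2, 3, 4, 5, 6, 7, 8, 10, 12, 13}
Full difference set: {0} ∪ (positive diffs) ∪ (negative diffs).
|A - A| = 1 + 2·11 = 23 (matches direct enumeration: 23).

|A - A| = 23


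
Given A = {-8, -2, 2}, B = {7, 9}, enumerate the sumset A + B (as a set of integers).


A + B = {a + b : a ∈ A, b ∈ B}.
Enumerate all |A|·|B| = 3·2 = 6 pairs (a, b) and collect distinct sums.
a = -8: -8+7=-1, -8+9=1
a = -2: -2+7=5, -2+9=7
a = 2: 2+7=9, 2+9=11
Collecting distinct sums: A + B = {-1, 1, 5, 7, 9, 11}
|A + B| = 6

A + B = {-1, 1, 5, 7, 9, 11}


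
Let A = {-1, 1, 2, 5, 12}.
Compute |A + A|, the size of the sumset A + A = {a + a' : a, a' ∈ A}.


A + A = {a + a' : a, a' ∈ A}; |A| = 5.
General bounds: 2|A| - 1 ≤ |A + A| ≤ |A|(|A|+1)/2, i.e. 9 ≤ |A + A| ≤ 15.
Lower bound 2|A|-1 is attained iff A is an arithmetic progression.
Enumerate sums a + a' for a ≤ a' (symmetric, so this suffices):
a = -1: -1+-1=-2, -1+1=0, -1+2=1, -1+5=4, -1+12=11
a = 1: 1+1=2, 1+2=3, 1+5=6, 1+12=13
a = 2: 2+2=4, 2+5=7, 2+12=14
a = 5: 5+5=10, 5+12=17
a = 12: 12+12=24
Distinct sums: {-2, 0, 1, 2, 3, 4, 6, 7, 10, 11, 13, 14, 17, 24}
|A + A| = 14

|A + A| = 14


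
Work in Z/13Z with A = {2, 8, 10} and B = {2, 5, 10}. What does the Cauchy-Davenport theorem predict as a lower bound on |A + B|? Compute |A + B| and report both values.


Cauchy-Davenport: |A + B| ≥ min(p, |A| + |B| - 1) for A, B nonempty in Z/pZ.
|A| = 3, |B| = 3, p = 13.
CD lower bound = min(13, 3 + 3 - 1) = min(13, 5) = 5.
Compute A + B mod 13 directly:
a = 2: 2+2=4, 2+5=7, 2+10=12
a = 8: 8+2=10, 8+5=0, 8+10=5
a = 10: 10+2=12, 10+5=2, 10+10=7
A + B = {0, 2, 4, 5, 7, 10, 12}, so |A + B| = 7.
Verify: 7 ≥ 5? Yes ✓.

CD lower bound = 5, actual |A + B| = 7.


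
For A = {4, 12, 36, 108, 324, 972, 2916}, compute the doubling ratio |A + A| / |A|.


|A| = 7.
Compute A + A by enumerating all 49 pairs.
A + A = {8, 16, 24, 40, 48, 72, 112, 120, 144, 216, 328, 336, 360, 432, 648, 976, 984, 1008, 1080, 1296, 1944, 2920, 2928, 2952, 3024, 3240, 3888, 5832}, so |A + A| = 28.
K = |A + A| / |A| = 28/7 = 4/1 ≈ 4.0000.
Reference: AP of size 7 gives K = 13/7 ≈ 1.8571; a fully generic set of size 7 gives K ≈ 4.0000.

|A| = 7, |A + A| = 28, K = 28/7 = 4/1.


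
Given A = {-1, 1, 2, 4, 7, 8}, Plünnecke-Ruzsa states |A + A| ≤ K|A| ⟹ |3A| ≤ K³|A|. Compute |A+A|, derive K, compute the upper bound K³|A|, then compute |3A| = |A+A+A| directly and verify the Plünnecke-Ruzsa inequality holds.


|A| = 6.
Step 1: Compute A + A by enumerating all 36 pairs.
A + A = {-2, 0, 1, 2, 3, 4, 5, 6, 7, 8, 9, 10, 11, 12, 14, 15, 16}, so |A + A| = 17.
Step 2: Doubling constant K = |A + A|/|A| = 17/6 = 17/6 ≈ 2.8333.
Step 3: Plünnecke-Ruzsa gives |3A| ≤ K³·|A| = (2.8333)³ · 6 ≈ 136.4722.
Step 4: Compute 3A = A + A + A directly by enumerating all triples (a,b,c) ∈ A³; |3A| = 27.
Step 5: Check 27 ≤ 136.4722? Yes ✓.

K = 17/6, Plünnecke-Ruzsa bound K³|A| ≈ 136.4722, |3A| = 27, inequality holds.


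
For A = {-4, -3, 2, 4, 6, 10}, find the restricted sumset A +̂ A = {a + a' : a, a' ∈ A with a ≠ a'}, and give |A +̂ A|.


Restricted sumset: A +̂ A = {a + a' : a ∈ A, a' ∈ A, a ≠ a'}.
Equivalently, take A + A and drop any sum 2a that is achievable ONLY as a + a for a ∈ A (i.e. sums representable only with equal summands).
Enumerate pairs (a, a') with a < a' (symmetric, so each unordered pair gives one sum; this covers all a ≠ a'):
  -4 + -3 = -7
  -4 + 2 = -2
  -4 + 4 = 0
  -4 + 6 = 2
  -4 + 10 = 6
  -3 + 2 = -1
  -3 + 4 = 1
  -3 + 6 = 3
  -3 + 10 = 7
  2 + 4 = 6
  2 + 6 = 8
  2 + 10 = 12
  4 + 6 = 10
  4 + 10 = 14
  6 + 10 = 16
Collected distinct sums: {-7, -2, -1, 0, 1, 2, 3, 6, 7, 8, 10, 12, 14, 16}
|A +̂ A| = 14
(Reference bound: |A +̂ A| ≥ 2|A| - 3 for |A| ≥ 2, with |A| = 6 giving ≥ 9.)

|A +̂ A| = 14


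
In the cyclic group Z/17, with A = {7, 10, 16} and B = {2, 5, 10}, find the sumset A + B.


Work in Z/17Z: reduce every sum a + b modulo 17.
Enumerate all 9 pairs:
a = 7: 7+2=9, 7+5=12, 7+10=0
a = 10: 10+2=12, 10+5=15, 10+10=3
a = 16: 16+2=1, 16+5=4, 16+10=9
Distinct residues collected: {0, 1, 3, 4, 9, 12, 15}
|A + B| = 7 (out of 17 total residues).

A + B = {0, 1, 3, 4, 9, 12, 15}


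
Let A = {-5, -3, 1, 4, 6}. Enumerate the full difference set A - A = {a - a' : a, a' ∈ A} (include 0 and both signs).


A - A = {a - a' : a, a' ∈ A}.
Compute a - a' for each ordered pair (a, a'):
a = -5: -5--5=0, -5--3=-2, -5-1=-6, -5-4=-9, -5-6=-11
a = -3: -3--5=2, -3--3=0, -3-1=-4, -3-4=-7, -3-6=-9
a = 1: 1--5=6, 1--3=4, 1-1=0, 1-4=-3, 1-6=-5
a = 4: 4--5=9, 4--3=7, 4-1=3, 4-4=0, 4-6=-2
a = 6: 6--5=11, 6--3=9, 6-1=5, 6-4=2, 6-6=0
Collecting distinct values (and noting 0 appears from a-a):
A - A = {-11, -9, -7, -6, -5, -4, -3, -2, 0, 2, 3, 4, 5, 6, 7, 9, 11}
|A - A| = 17

A - A = {-11, -9, -7, -6, -5, -4, -3, -2, 0, 2, 3, 4, 5, 6, 7, 9, 11}


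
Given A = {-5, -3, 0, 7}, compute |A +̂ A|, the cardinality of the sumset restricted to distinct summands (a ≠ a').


Restricted sumset: A +̂ A = {a + a' : a ∈ A, a' ∈ A, a ≠ a'}.
Equivalently, take A + A and drop any sum 2a that is achievable ONLY as a + a for a ∈ A (i.e. sums representable only with equal summands).
Enumerate pairs (a, a') with a < a' (symmetric, so each unordered pair gives one sum; this covers all a ≠ a'):
  -5 + -3 = -8
  -5 + 0 = -5
  -5 + 7 = 2
  -3 + 0 = -3
  -3 + 7 = 4
  0 + 7 = 7
Collected distinct sums: {-8, -5, -3, 2, 4, 7}
|A +̂ A| = 6
(Reference bound: |A +̂ A| ≥ 2|A| - 3 for |A| ≥ 2, with |A| = 4 giving ≥ 5.)

|A +̂ A| = 6


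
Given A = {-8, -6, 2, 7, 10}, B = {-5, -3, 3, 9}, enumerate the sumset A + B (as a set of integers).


A + B = {a + b : a ∈ A, b ∈ B}.
Enumerate all |A|·|B| = 5·4 = 20 pairs (a, b) and collect distinct sums.
a = -8: -8+-5=-13, -8+-3=-11, -8+3=-5, -8+9=1
a = -6: -6+-5=-11, -6+-3=-9, -6+3=-3, -6+9=3
a = 2: 2+-5=-3, 2+-3=-1, 2+3=5, 2+9=11
a = 7: 7+-5=2, 7+-3=4, 7+3=10, 7+9=16
a = 10: 10+-5=5, 10+-3=7, 10+3=13, 10+9=19
Collecting distinct sums: A + B = {-13, -11, -9, -5, -3, -1, 1, 2, 3, 4, 5, 7, 10, 11, 13, 16, 19}
|A + B| = 17

A + B = {-13, -11, -9, -5, -3, -1, 1, 2, 3, 4, 5, 7, 10, 11, 13, 16, 19}


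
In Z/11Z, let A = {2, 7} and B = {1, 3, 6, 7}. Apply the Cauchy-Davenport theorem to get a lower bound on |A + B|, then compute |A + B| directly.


Cauchy-Davenport: |A + B| ≥ min(p, |A| + |B| - 1) for A, B nonempty in Z/pZ.
|A| = 2, |B| = 4, p = 11.
CD lower bound = min(11, 2 + 4 - 1) = min(11, 5) = 5.
Compute A + B mod 11 directly:
a = 2: 2+1=3, 2+3=5, 2+6=8, 2+7=9
a = 7: 7+1=8, 7+3=10, 7+6=2, 7+7=3
A + B = {2, 3, 5, 8, 9, 10}, so |A + B| = 6.
Verify: 6 ≥ 5? Yes ✓.

CD lower bound = 5, actual |A + B| = 6.


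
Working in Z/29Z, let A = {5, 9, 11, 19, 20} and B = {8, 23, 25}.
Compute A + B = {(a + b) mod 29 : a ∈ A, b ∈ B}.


Work in Z/29Z: reduce every sum a + b modulo 29.
Enumerate all 15 pairs:
a = 5: 5+8=13, 5+23=28, 5+25=1
a = 9: 9+8=17, 9+23=3, 9+25=5
a = 11: 11+8=19, 11+23=5, 11+25=7
a = 19: 19+8=27, 19+23=13, 19+25=15
a = 20: 20+8=28, 20+23=14, 20+25=16
Distinct residues collected: {1, 3, 5, 7, 13, 14, 15, 16, 17, 19, 27, 28}
|A + B| = 12 (out of 29 total residues).

A + B = {1, 3, 5, 7, 13, 14, 15, 16, 17, 19, 27, 28}


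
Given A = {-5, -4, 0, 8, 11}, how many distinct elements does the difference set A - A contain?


A - A = {a - a' : a, a' ∈ A}; |A| = 5.
Bounds: 2|A|-1 ≤ |A - A| ≤ |A|² - |A| + 1, i.e. 9 ≤ |A - A| ≤ 21.
Note: 0 ∈ A - A always (from a - a). The set is symmetric: if d ∈ A - A then -d ∈ A - A.
Enumerate nonzero differences d = a - a' with a > a' (then include -d):
Positive differences: {1, 3, 4, 5, 8, 11, 12, 13, 15, 16}
Full difference set: {0} ∪ (positive diffs) ∪ (negative diffs).
|A - A| = 1 + 2·10 = 21 (matches direct enumeration: 21).

|A - A| = 21


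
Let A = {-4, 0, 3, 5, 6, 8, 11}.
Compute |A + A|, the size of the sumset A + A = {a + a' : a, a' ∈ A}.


A + A = {a + a' : a, a' ∈ A}; |A| = 7.
General bounds: 2|A| - 1 ≤ |A + A| ≤ |A|(|A|+1)/2, i.e. 13 ≤ |A + A| ≤ 28.
Lower bound 2|A|-1 is attained iff A is an arithmetic progression.
Enumerate sums a + a' for a ≤ a' (symmetric, so this suffices):
a = -4: -4+-4=-8, -4+0=-4, -4+3=-1, -4+5=1, -4+6=2, -4+8=4, -4+11=7
a = 0: 0+0=0, 0+3=3, 0+5=5, 0+6=6, 0+8=8, 0+11=11
a = 3: 3+3=6, 3+5=8, 3+6=9, 3+8=11, 3+11=14
a = 5: 5+5=10, 5+6=11, 5+8=13, 5+11=16
a = 6: 6+6=12, 6+8=14, 6+11=17
a = 8: 8+8=16, 8+11=19
a = 11: 11+11=22
Distinct sums: {-8, -4, -1, 0, 1, 2, 3, 4, 5, 6, 7, 8, 9, 10, 11, 12, 13, 14, 16, 17, 19, 22}
|A + A| = 22

|A + A| = 22


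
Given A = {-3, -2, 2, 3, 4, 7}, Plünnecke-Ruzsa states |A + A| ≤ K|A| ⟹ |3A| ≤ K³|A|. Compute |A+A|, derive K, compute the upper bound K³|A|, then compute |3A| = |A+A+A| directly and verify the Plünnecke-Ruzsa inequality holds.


|A| = 6.
Step 1: Compute A + A by enumerating all 36 pairs.
A + A = {-6, -5, -4, -1, 0, 1, 2, 4, 5, 6, 7, 8, 9, 10, 11, 14}, so |A + A| = 16.
Step 2: Doubling constant K = |A + A|/|A| = 16/6 = 16/6 ≈ 2.6667.
Step 3: Plünnecke-Ruzsa gives |3A| ≤ K³·|A| = (2.6667)³ · 6 ≈ 113.7778.
Step 4: Compute 3A = A + A + A directly by enumerating all triples (a,b,c) ∈ A³; |3A| = 28.
Step 5: Check 28 ≤ 113.7778? Yes ✓.

K = 16/6, Plünnecke-Ruzsa bound K³|A| ≈ 113.7778, |3A| = 28, inequality holds.


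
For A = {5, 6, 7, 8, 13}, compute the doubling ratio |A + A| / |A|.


|A| = 5.
Compute A + A by enumerating all 25 pairs.
A + A = {10, 11, 12, 13, 14, 15, 16, 18, 19, 20, 21, 26}, so |A + A| = 12.
K = |A + A| / |A| = 12/5 (already in lowest terms) ≈ 2.4000.
Reference: AP of size 5 gives K = 9/5 ≈ 1.8000; a fully generic set of size 5 gives K ≈ 3.0000.

|A| = 5, |A + A| = 12, K = 12/5.


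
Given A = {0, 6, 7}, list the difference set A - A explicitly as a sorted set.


A - A = {a - a' : a, a' ∈ A}.
Compute a - a' for each ordered pair (a, a'):
a = 0: 0-0=0, 0-6=-6, 0-7=-7
a = 6: 6-0=6, 6-6=0, 6-7=-1
a = 7: 7-0=7, 7-6=1, 7-7=0
Collecting distinct values (and noting 0 appears from a-a):
A - A = {-7, -6, -1, 0, 1, 6, 7}
|A - A| = 7

A - A = {-7, -6, -1, 0, 1, 6, 7}


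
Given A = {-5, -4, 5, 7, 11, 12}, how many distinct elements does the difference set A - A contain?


A - A = {a - a' : a, a' ∈ A}; |A| = 6.
Bounds: 2|A|-1 ≤ |A - A| ≤ |A|² - |A| + 1, i.e. 11 ≤ |A - A| ≤ 31.
Note: 0 ∈ A - A always (from a - a). The set is symmetric: if d ∈ A - A then -d ∈ A - A.
Enumerate nonzero differences d = a - a' with a > a' (then include -d):
Positive differences: {1, 2, 4, 5, 6, 7, 9, 10, 11, 12, 15, 16, 17}
Full difference set: {0} ∪ (positive diffs) ∪ (negative diffs).
|A - A| = 1 + 2·13 = 27 (matches direct enumeration: 27).

|A - A| = 27


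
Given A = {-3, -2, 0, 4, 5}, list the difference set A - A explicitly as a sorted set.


A - A = {a - a' : a, a' ∈ A}.
Compute a - a' for each ordered pair (a, a'):
a = -3: -3--3=0, -3--2=-1, -3-0=-3, -3-4=-7, -3-5=-8
a = -2: -2--3=1, -2--2=0, -2-0=-2, -2-4=-6, -2-5=-7
a = 0: 0--3=3, 0--2=2, 0-0=0, 0-4=-4, 0-5=-5
a = 4: 4--3=7, 4--2=6, 4-0=4, 4-4=0, 4-5=-1
a = 5: 5--3=8, 5--2=7, 5-0=5, 5-4=1, 5-5=0
Collecting distinct values (and noting 0 appears from a-a):
A - A = {-8, -7, -6, -5, -4, -3, -2, -1, 0, 1, 2, 3, 4, 5, 6, 7, 8}
|A - A| = 17

A - A = {-8, -7, -6, -5, -4, -3, -2, -1, 0, 1, 2, 3, 4, 5, 6, 7, 8}


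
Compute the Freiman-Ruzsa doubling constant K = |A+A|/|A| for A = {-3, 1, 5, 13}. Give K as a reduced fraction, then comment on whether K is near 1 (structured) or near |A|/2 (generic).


|A| = 4.
Compute A + A by enumerating all 16 pairs.
A + A = {-6, -2, 2, 6, 10, 14, 18, 26}, so |A + A| = 8.
K = |A + A| / |A| = 8/4 = 2/1 ≈ 2.0000.
Reference: AP of size 4 gives K = 7/4 ≈ 1.7500; a fully generic set of size 4 gives K ≈ 2.5000.

|A| = 4, |A + A| = 8, K = 8/4 = 2/1.


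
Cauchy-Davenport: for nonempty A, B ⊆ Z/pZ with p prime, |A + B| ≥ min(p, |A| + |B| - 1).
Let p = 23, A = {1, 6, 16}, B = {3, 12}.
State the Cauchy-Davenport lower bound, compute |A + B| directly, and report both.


Cauchy-Davenport: |A + B| ≥ min(p, |A| + |B| - 1) for A, B nonempty in Z/pZ.
|A| = 3, |B| = 2, p = 23.
CD lower bound = min(23, 3 + 2 - 1) = min(23, 4) = 4.
Compute A + B mod 23 directly:
a = 1: 1+3=4, 1+12=13
a = 6: 6+3=9, 6+12=18
a = 16: 16+3=19, 16+12=5
A + B = {4, 5, 9, 13, 18, 19}, so |A + B| = 6.
Verify: 6 ≥ 4? Yes ✓.

CD lower bound = 4, actual |A + B| = 6.


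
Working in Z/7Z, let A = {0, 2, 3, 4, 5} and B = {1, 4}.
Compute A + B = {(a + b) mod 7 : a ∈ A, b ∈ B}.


Work in Z/7Z: reduce every sum a + b modulo 7.
Enumerate all 10 pairs:
a = 0: 0+1=1, 0+4=4
a = 2: 2+1=3, 2+4=6
a = 3: 3+1=4, 3+4=0
a = 4: 4+1=5, 4+4=1
a = 5: 5+1=6, 5+4=2
Distinct residues collected: {0, 1, 2, 3, 4, 5, 6}
|A + B| = 7 (out of 7 total residues).

A + B = {0, 1, 2, 3, 4, 5, 6}


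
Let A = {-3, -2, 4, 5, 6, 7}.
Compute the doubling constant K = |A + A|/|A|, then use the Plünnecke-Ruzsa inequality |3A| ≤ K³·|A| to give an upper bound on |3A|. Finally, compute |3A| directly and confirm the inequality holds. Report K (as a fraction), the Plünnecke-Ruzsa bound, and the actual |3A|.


|A| = 6.
Step 1: Compute A + A by enumerating all 36 pairs.
A + A = {-6, -5, -4, 1, 2, 3, 4, 5, 8, 9, 10, 11, 12, 13, 14}, so |A + A| = 15.
Step 2: Doubling constant K = |A + A|/|A| = 15/6 = 15/6 ≈ 2.5000.
Step 3: Plünnecke-Ruzsa gives |3A| ≤ K³·|A| = (2.5000)³ · 6 ≈ 93.7500.
Step 4: Compute 3A = A + A + A directly by enumerating all triples (a,b,c) ∈ A³; |3A| = 27.
Step 5: Check 27 ≤ 93.7500? Yes ✓.

K = 15/6, Plünnecke-Ruzsa bound K³|A| ≈ 93.7500, |3A| = 27, inequality holds.


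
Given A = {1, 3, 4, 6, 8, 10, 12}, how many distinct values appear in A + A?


A + A = {a + a' : a, a' ∈ A}; |A| = 7.
General bounds: 2|A| - 1 ≤ |A + A| ≤ |A|(|A|+1)/2, i.e. 13 ≤ |A + A| ≤ 28.
Lower bound 2|A|-1 is attained iff A is an arithmetic progression.
Enumerate sums a + a' for a ≤ a' (symmetric, so this suffices):
a = 1: 1+1=2, 1+3=4, 1+4=5, 1+6=7, 1+8=9, 1+10=11, 1+12=13
a = 3: 3+3=6, 3+4=7, 3+6=9, 3+8=11, 3+10=13, 3+12=15
a = 4: 4+4=8, 4+6=10, 4+8=12, 4+10=14, 4+12=16
a = 6: 6+6=12, 6+8=14, 6+10=16, 6+12=18
a = 8: 8+8=16, 8+10=18, 8+12=20
a = 10: 10+10=20, 10+12=22
a = 12: 12+12=24
Distinct sums: {2, 4, 5, 6, 7, 8, 9, 10, 11, 12, 13, 14, 15, 16, 18, 20, 22, 24}
|A + A| = 18

|A + A| = 18


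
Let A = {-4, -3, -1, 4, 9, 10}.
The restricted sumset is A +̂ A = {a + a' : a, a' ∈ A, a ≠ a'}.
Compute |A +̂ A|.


Restricted sumset: A +̂ A = {a + a' : a ∈ A, a' ∈ A, a ≠ a'}.
Equivalently, take A + A and drop any sum 2a that is achievable ONLY as a + a for a ∈ A (i.e. sums representable only with equal summands).
Enumerate pairs (a, a') with a < a' (symmetric, so each unordered pair gives one sum; this covers all a ≠ a'):
  -4 + -3 = -7
  -4 + -1 = -5
  -4 + 4 = 0
  -4 + 9 = 5
  -4 + 10 = 6
  -3 + -1 = -4
  -3 + 4 = 1
  -3 + 9 = 6
  -3 + 10 = 7
  -1 + 4 = 3
  -1 + 9 = 8
  -1 + 10 = 9
  4 + 9 = 13
  4 + 10 = 14
  9 + 10 = 19
Collected distinct sums: {-7, -5, -4, 0, 1, 3, 5, 6, 7, 8, 9, 13, 14, 19}
|A +̂ A| = 14
(Reference bound: |A +̂ A| ≥ 2|A| - 3 for |A| ≥ 2, with |A| = 6 giving ≥ 9.)

|A +̂ A| = 14


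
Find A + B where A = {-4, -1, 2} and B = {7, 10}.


A + B = {a + b : a ∈ A, b ∈ B}.
Enumerate all |A|·|B| = 3·2 = 6 pairs (a, b) and collect distinct sums.
a = -4: -4+7=3, -4+10=6
a = -1: -1+7=6, -1+10=9
a = 2: 2+7=9, 2+10=12
Collecting distinct sums: A + B = {3, 6, 9, 12}
|A + B| = 4

A + B = {3, 6, 9, 12}


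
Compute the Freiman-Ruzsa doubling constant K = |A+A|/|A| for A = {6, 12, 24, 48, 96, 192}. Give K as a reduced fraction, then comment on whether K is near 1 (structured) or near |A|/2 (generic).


|A| = 6.
Compute A + A by enumerating all 36 pairs.
A + A = {12, 18, 24, 30, 36, 48, 54, 60, 72, 96, 102, 108, 120, 144, 192, 198, 204, 216, 240, 288, 384}, so |A + A| = 21.
K = |A + A| / |A| = 21/6 = 7/2 ≈ 3.5000.
Reference: AP of size 6 gives K = 11/6 ≈ 1.8333; a fully generic set of size 6 gives K ≈ 3.5000.

|A| = 6, |A + A| = 21, K = 21/6 = 7/2.


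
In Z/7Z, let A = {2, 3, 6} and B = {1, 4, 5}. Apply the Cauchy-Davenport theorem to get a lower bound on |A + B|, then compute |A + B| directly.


Cauchy-Davenport: |A + B| ≥ min(p, |A| + |B| - 1) for A, B nonempty in Z/pZ.
|A| = 3, |B| = 3, p = 7.
CD lower bound = min(7, 3 + 3 - 1) = min(7, 5) = 5.
Compute A + B mod 7 directly:
a = 2: 2+1=3, 2+4=6, 2+5=0
a = 3: 3+1=4, 3+4=0, 3+5=1
a = 6: 6+1=0, 6+4=3, 6+5=4
A + B = {0, 1, 3, 4, 6}, so |A + B| = 5.
Verify: 5 ≥ 5? Yes ✓.

CD lower bound = 5, actual |A + B| = 5.


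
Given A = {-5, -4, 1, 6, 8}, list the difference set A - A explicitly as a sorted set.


A - A = {a - a' : a, a' ∈ A}.
Compute a - a' for each ordered pair (a, a'):
a = -5: -5--5=0, -5--4=-1, -5-1=-6, -5-6=-11, -5-8=-13
a = -4: -4--5=1, -4--4=0, -4-1=-5, -4-6=-10, -4-8=-12
a = 1: 1--5=6, 1--4=5, 1-1=0, 1-6=-5, 1-8=-7
a = 6: 6--5=11, 6--4=10, 6-1=5, 6-6=0, 6-8=-2
a = 8: 8--5=13, 8--4=12, 8-1=7, 8-6=2, 8-8=0
Collecting distinct values (and noting 0 appears from a-a):
A - A = {-13, -12, -11, -10, -7, -6, -5, -2, -1, 0, 1, 2, 5, 6, 7, 10, 11, 12, 13}
|A - A| = 19

A - A = {-13, -12, -11, -10, -7, -6, -5, -2, -1, 0, 1, 2, 5, 6, 7, 10, 11, 12, 13}


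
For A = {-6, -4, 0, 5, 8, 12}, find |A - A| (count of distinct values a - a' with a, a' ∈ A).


A - A = {a - a' : a, a' ∈ A}; |A| = 6.
Bounds: 2|A|-1 ≤ |A - A| ≤ |A|² - |A| + 1, i.e. 11 ≤ |A - A| ≤ 31.
Note: 0 ∈ A - A always (from a - a). The set is symmetric: if d ∈ A - A then -d ∈ A - A.
Enumerate nonzero differences d = a - a' with a > a' (then include -d):
Positive differences: {2, 3, 4, 5, 6, 7, 8, 9, 11, 12, 14, 16, 18}
Full difference set: {0} ∪ (positive diffs) ∪ (negative diffs).
|A - A| = 1 + 2·13 = 27 (matches direct enumeration: 27).

|A - A| = 27


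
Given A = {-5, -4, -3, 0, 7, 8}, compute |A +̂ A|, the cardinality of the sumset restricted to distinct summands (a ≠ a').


Restricted sumset: A +̂ A = {a + a' : a ∈ A, a' ∈ A, a ≠ a'}.
Equivalently, take A + A and drop any sum 2a that is achievable ONLY as a + a for a ∈ A (i.e. sums representable only with equal summands).
Enumerate pairs (a, a') with a < a' (symmetric, so each unordered pair gives one sum; this covers all a ≠ a'):
  -5 + -4 = -9
  -5 + -3 = -8
  -5 + 0 = -5
  -5 + 7 = 2
  -5 + 8 = 3
  -4 + -3 = -7
  -4 + 0 = -4
  -4 + 7 = 3
  -4 + 8 = 4
  -3 + 0 = -3
  -3 + 7 = 4
  -3 + 8 = 5
  0 + 7 = 7
  0 + 8 = 8
  7 + 8 = 15
Collected distinct sums: {-9, -8, -7, -5, -4, -3, 2, 3, 4, 5, 7, 8, 15}
|A +̂ A| = 13
(Reference bound: |A +̂ A| ≥ 2|A| - 3 for |A| ≥ 2, with |A| = 6 giving ≥ 9.)

|A +̂ A| = 13


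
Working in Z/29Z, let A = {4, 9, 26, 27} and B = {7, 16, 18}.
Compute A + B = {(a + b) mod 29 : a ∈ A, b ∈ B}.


Work in Z/29Z: reduce every sum a + b modulo 29.
Enumerate all 12 pairs:
a = 4: 4+7=11, 4+16=20, 4+18=22
a = 9: 9+7=16, 9+16=25, 9+18=27
a = 26: 26+7=4, 26+16=13, 26+18=15
a = 27: 27+7=5, 27+16=14, 27+18=16
Distinct residues collected: {4, 5, 11, 13, 14, 15, 16, 20, 22, 25, 27}
|A + B| = 11 (out of 29 total residues).

A + B = {4, 5, 11, 13, 14, 15, 16, 20, 22, 25, 27}


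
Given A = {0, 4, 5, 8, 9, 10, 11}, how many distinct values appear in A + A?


A + A = {a + a' : a, a' ∈ A}; |A| = 7.
General bounds: 2|A| - 1 ≤ |A + A| ≤ |A|(|A|+1)/2, i.e. 13 ≤ |A + A| ≤ 28.
Lower bound 2|A|-1 is attained iff A is an arithmetic progression.
Enumerate sums a + a' for a ≤ a' (symmetric, so this suffices):
a = 0: 0+0=0, 0+4=4, 0+5=5, 0+8=8, 0+9=9, 0+10=10, 0+11=11
a = 4: 4+4=8, 4+5=9, 4+8=12, 4+9=13, 4+10=14, 4+11=15
a = 5: 5+5=10, 5+8=13, 5+9=14, 5+10=15, 5+11=16
a = 8: 8+8=16, 8+9=17, 8+10=18, 8+11=19
a = 9: 9+9=18, 9+10=19, 9+11=20
a = 10: 10+10=20, 10+11=21
a = 11: 11+11=22
Distinct sums: {0, 4, 5, 8, 9, 10, 11, 12, 13, 14, 15, 16, 17, 18, 19, 20, 21, 22}
|A + A| = 18

|A + A| = 18


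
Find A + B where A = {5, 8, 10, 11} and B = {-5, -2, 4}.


A + B = {a + b : a ∈ A, b ∈ B}.
Enumerate all |A|·|B| = 4·3 = 12 pairs (a, b) and collect distinct sums.
a = 5: 5+-5=0, 5+-2=3, 5+4=9
a = 8: 8+-5=3, 8+-2=6, 8+4=12
a = 10: 10+-5=5, 10+-2=8, 10+4=14
a = 11: 11+-5=6, 11+-2=9, 11+4=15
Collecting distinct sums: A + B = {0, 3, 5, 6, 8, 9, 12, 14, 15}
|A + B| = 9

A + B = {0, 3, 5, 6, 8, 9, 12, 14, 15}


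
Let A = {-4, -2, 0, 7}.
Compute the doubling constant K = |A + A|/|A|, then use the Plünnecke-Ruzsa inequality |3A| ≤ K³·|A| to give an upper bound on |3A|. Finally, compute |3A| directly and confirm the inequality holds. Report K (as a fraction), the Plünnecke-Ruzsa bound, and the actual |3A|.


|A| = 4.
Step 1: Compute A + A by enumerating all 16 pairs.
A + A = {-8, -6, -4, -2, 0, 3, 5, 7, 14}, so |A + A| = 9.
Step 2: Doubling constant K = |A + A|/|A| = 9/4 = 9/4 ≈ 2.2500.
Step 3: Plünnecke-Ruzsa gives |3A| ≤ K³·|A| = (2.2500)³ · 4 ≈ 45.5625.
Step 4: Compute 3A = A + A + A directly by enumerating all triples (a,b,c) ∈ A³; |3A| = 16.
Step 5: Check 16 ≤ 45.5625? Yes ✓.

K = 9/4, Plünnecke-Ruzsa bound K³|A| ≈ 45.5625, |3A| = 16, inequality holds.


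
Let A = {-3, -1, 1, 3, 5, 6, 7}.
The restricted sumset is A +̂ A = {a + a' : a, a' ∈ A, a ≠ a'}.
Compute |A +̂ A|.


Restricted sumset: A +̂ A = {a + a' : a ∈ A, a' ∈ A, a ≠ a'}.
Equivalently, take A + A and drop any sum 2a that is achievable ONLY as a + a for a ∈ A (i.e. sums representable only with equal summands).
Enumerate pairs (a, a') with a < a' (symmetric, so each unordered pair gives one sum; this covers all a ≠ a'):
  -3 + -1 = -4
  -3 + 1 = -2
  -3 + 3 = 0
  -3 + 5 = 2
  -3 + 6 = 3
  -3 + 7 = 4
  -1 + 1 = 0
  -1 + 3 = 2
  -1 + 5 = 4
  -1 + 6 = 5
  -1 + 7 = 6
  1 + 3 = 4
  1 + 5 = 6
  1 + 6 = 7
  1 + 7 = 8
  3 + 5 = 8
  3 + 6 = 9
  3 + 7 = 10
  5 + 6 = 11
  5 + 7 = 12
  6 + 7 = 13
Collected distinct sums: {-4, -2, 0, 2, 3, 4, 5, 6, 7, 8, 9, 10, 11, 12, 13}
|A +̂ A| = 15
(Reference bound: |A +̂ A| ≥ 2|A| - 3 for |A| ≥ 2, with |A| = 7 giving ≥ 11.)

|A +̂ A| = 15


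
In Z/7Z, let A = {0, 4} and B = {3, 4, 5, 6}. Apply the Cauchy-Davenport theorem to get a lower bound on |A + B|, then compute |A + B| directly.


Cauchy-Davenport: |A + B| ≥ min(p, |A| + |B| - 1) for A, B nonempty in Z/pZ.
|A| = 2, |B| = 4, p = 7.
CD lower bound = min(7, 2 + 4 - 1) = min(7, 5) = 5.
Compute A + B mod 7 directly:
a = 0: 0+3=3, 0+4=4, 0+5=5, 0+6=6
a = 4: 4+3=0, 4+4=1, 4+5=2, 4+6=3
A + B = {0, 1, 2, 3, 4, 5, 6}, so |A + B| = 7.
Verify: 7 ≥ 5? Yes ✓.

CD lower bound = 5, actual |A + B| = 7.


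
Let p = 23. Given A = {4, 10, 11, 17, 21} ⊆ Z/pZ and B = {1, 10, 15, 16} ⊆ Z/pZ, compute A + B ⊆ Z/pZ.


Work in Z/23Z: reduce every sum a + b modulo 23.
Enumerate all 20 pairs:
a = 4: 4+1=5, 4+10=14, 4+15=19, 4+16=20
a = 10: 10+1=11, 10+10=20, 10+15=2, 10+16=3
a = 11: 11+1=12, 11+10=21, 11+15=3, 11+16=4
a = 17: 17+1=18, 17+10=4, 17+15=9, 17+16=10
a = 21: 21+1=22, 21+10=8, 21+15=13, 21+16=14
Distinct residues collected: {2, 3, 4, 5, 8, 9, 10, 11, 12, 13, 14, 18, 19, 20, 21, 22}
|A + B| = 16 (out of 23 total residues).

A + B = {2, 3, 4, 5, 8, 9, 10, 11, 12, 13, 14, 18, 19, 20, 21, 22}


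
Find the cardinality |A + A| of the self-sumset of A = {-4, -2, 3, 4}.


A + A = {a + a' : a, a' ∈ A}; |A| = 4.
General bounds: 2|A| - 1 ≤ |A + A| ≤ |A|(|A|+1)/2, i.e. 7 ≤ |A + A| ≤ 10.
Lower bound 2|A|-1 is attained iff A is an arithmetic progression.
Enumerate sums a + a' for a ≤ a' (symmetric, so this suffices):
a = -4: -4+-4=-8, -4+-2=-6, -4+3=-1, -4+4=0
a = -2: -2+-2=-4, -2+3=1, -2+4=2
a = 3: 3+3=6, 3+4=7
a = 4: 4+4=8
Distinct sums: {-8, -6, -4, -1, 0, 1, 2, 6, 7, 8}
|A + A| = 10

|A + A| = 10


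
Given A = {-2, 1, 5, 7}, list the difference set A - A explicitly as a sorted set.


A - A = {a - a' : a, a' ∈ A}.
Compute a - a' for each ordered pair (a, a'):
a = -2: -2--2=0, -2-1=-3, -2-5=-7, -2-7=-9
a = 1: 1--2=3, 1-1=0, 1-5=-4, 1-7=-6
a = 5: 5--2=7, 5-1=4, 5-5=0, 5-7=-2
a = 7: 7--2=9, 7-1=6, 7-5=2, 7-7=0
Collecting distinct values (and noting 0 appears from a-a):
A - A = {-9, -7, -6, -4, -3, -2, 0, 2, 3, 4, 6, 7, 9}
|A - A| = 13

A - A = {-9, -7, -6, -4, -3, -2, 0, 2, 3, 4, 6, 7, 9}


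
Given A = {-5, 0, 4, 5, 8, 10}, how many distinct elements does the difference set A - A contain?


A - A = {a - a' : a, a' ∈ A}; |A| = 6.
Bounds: 2|A|-1 ≤ |A - A| ≤ |A|² - |A| + 1, i.e. 11 ≤ |A - A| ≤ 31.
Note: 0 ∈ A - A always (from a - a). The set is symmetric: if d ∈ A - A then -d ∈ A - A.
Enumerate nonzero differences d = a - a' with a > a' (then include -d):
Positive differences: {1, 2, 3, 4, 5, 6, 8, 9, 10, 13, 15}
Full difference set: {0} ∪ (positive diffs) ∪ (negative diffs).
|A - A| = 1 + 2·11 = 23 (matches direct enumeration: 23).

|A - A| = 23


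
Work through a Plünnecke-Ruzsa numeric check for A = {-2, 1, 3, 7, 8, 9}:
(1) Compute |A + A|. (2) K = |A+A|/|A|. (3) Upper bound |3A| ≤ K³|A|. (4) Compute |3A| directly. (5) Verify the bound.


|A| = 6.
Step 1: Compute A + A by enumerating all 36 pairs.
A + A = {-4, -1, 1, 2, 4, 5, 6, 7, 8, 9, 10, 11, 12, 14, 15, 16, 17, 18}, so |A + A| = 18.
Step 2: Doubling constant K = |A + A|/|A| = 18/6 = 18/6 ≈ 3.0000.
Step 3: Plünnecke-Ruzsa gives |3A| ≤ K³·|A| = (3.0000)³ · 6 ≈ 162.0000.
Step 4: Compute 3A = A + A + A directly by enumerating all triples (a,b,c) ∈ A³; |3A| = 30.
Step 5: Check 30 ≤ 162.0000? Yes ✓.

K = 18/6, Plünnecke-Ruzsa bound K³|A| ≈ 162.0000, |3A| = 30, inequality holds.


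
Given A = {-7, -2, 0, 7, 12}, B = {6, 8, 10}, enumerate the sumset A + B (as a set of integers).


A + B = {a + b : a ∈ A, b ∈ B}.
Enumerate all |A|·|B| = 5·3 = 15 pairs (a, b) and collect distinct sums.
a = -7: -7+6=-1, -7+8=1, -7+10=3
a = -2: -2+6=4, -2+8=6, -2+10=8
a = 0: 0+6=6, 0+8=8, 0+10=10
a = 7: 7+6=13, 7+8=15, 7+10=17
a = 12: 12+6=18, 12+8=20, 12+10=22
Collecting distinct sums: A + B = {-1, 1, 3, 4, 6, 8, 10, 13, 15, 17, 18, 20, 22}
|A + B| = 13

A + B = {-1, 1, 3, 4, 6, 8, 10, 13, 15, 17, 18, 20, 22}


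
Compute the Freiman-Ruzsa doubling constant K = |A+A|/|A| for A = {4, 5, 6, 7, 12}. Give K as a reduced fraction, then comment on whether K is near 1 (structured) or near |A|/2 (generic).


|A| = 5.
Compute A + A by enumerating all 25 pairs.
A + A = {8, 9, 10, 11, 12, 13, 14, 16, 17, 18, 19, 24}, so |A + A| = 12.
K = |A + A| / |A| = 12/5 (already in lowest terms) ≈ 2.4000.
Reference: AP of size 5 gives K = 9/5 ≈ 1.8000; a fully generic set of size 5 gives K ≈ 3.0000.

|A| = 5, |A + A| = 12, K = 12/5.


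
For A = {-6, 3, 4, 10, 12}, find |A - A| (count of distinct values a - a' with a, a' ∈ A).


A - A = {a - a' : a, a' ∈ A}; |A| = 5.
Bounds: 2|A|-1 ≤ |A - A| ≤ |A|² - |A| + 1, i.e. 9 ≤ |A - A| ≤ 21.
Note: 0 ∈ A - A always (from a - a). The set is symmetric: if d ∈ A - A then -d ∈ A - A.
Enumerate nonzero differences d = a - a' with a > a' (then include -d):
Positive differences: {1, 2, 6, 7, 8, 9, 10, 16, 18}
Full difference set: {0} ∪ (positive diffs) ∪ (negative diffs).
|A - A| = 1 + 2·9 = 19 (matches direct enumeration: 19).

|A - A| = 19
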